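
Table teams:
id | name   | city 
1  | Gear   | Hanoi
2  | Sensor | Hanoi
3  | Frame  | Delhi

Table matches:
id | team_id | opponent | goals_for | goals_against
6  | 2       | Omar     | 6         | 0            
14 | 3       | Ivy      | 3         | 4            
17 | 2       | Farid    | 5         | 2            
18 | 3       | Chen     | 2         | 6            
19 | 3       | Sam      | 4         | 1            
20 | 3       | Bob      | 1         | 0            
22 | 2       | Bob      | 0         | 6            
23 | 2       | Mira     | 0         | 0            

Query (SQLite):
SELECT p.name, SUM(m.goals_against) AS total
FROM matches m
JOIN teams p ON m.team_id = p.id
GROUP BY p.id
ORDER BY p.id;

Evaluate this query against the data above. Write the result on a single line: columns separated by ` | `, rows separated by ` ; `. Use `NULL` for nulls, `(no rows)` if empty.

Sensor | 8 ; Frame | 11

Join each matches row to its teams via team_id.
Group joined rows by teams.id; compute SUM(m.goals_against) per group.
  2: ids {6, 17, 22, 23} → SUM(m.goals_against)=8
  3: ids {14, 18, 19, 20} → SUM(m.goals_against)=11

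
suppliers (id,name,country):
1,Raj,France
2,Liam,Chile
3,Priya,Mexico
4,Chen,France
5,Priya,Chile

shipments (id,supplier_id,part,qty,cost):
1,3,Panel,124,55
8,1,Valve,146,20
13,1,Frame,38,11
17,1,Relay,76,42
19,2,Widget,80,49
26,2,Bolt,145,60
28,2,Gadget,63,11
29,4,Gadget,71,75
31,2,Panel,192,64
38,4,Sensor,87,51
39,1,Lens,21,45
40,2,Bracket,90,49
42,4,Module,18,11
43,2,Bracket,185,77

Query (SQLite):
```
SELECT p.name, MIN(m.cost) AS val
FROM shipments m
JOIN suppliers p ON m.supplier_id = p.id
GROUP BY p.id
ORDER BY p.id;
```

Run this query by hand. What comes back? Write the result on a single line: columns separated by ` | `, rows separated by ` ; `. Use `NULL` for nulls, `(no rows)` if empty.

Raj | 11 ; Liam | 11 ; Priya | 55 ; Chen | 11

Join each shipments row to its suppliers via supplier_id.
Group joined rows by suppliers.id; compute MIN(m.cost) per group.
  1: ids {8, 13, 17, 39} → MIN(m.cost)=11
  2: ids {19, 26, 28, 31, 40, 43} → MIN(m.cost)=11
  3: ids {1} → MIN(m.cost)=55
  4: ids {29, 38, 42} → MIN(m.cost)=11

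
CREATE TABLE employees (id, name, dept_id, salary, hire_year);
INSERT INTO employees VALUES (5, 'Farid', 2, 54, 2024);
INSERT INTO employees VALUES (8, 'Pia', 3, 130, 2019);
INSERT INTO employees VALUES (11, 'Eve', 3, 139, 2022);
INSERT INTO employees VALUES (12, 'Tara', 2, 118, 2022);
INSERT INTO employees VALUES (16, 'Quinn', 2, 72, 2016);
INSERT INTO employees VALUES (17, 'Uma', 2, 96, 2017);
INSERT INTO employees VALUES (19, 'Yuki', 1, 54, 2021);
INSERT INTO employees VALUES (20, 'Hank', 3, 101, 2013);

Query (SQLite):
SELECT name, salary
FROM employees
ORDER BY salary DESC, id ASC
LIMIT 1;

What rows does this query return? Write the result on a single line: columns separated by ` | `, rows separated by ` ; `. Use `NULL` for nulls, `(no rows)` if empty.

Eve | 139

Sort by salary desc, tiebreak id asc: (139, id=11), (130, id=8), (118, id=12), (101, id=20) …. Take first 1.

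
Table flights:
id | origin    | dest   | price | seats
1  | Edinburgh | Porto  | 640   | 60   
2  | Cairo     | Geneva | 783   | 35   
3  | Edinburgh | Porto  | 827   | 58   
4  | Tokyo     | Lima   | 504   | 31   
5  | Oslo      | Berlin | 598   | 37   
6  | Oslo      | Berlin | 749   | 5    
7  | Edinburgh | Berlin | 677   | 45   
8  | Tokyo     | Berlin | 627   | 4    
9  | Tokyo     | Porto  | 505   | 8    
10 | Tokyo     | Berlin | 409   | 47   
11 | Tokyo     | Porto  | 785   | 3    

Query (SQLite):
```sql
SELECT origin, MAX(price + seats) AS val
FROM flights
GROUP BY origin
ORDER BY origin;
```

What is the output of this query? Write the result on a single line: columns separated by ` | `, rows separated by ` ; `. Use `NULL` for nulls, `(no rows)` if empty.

Cairo | 818 ; Edinburgh | 885 ; Oslo | 754 ; Tokyo | 788

For each row compute price + seats.
Group by origin; take MAX of the expression per group.
  Cairo: ids {2} → MAX(price + seats)=818
  Edinburgh: ids {1, 3, 7} → MAX(price + seats)=885
  Oslo: ids {5, 6} → MAX(price + seats)=754
  Tokyo: ids {4, 8, 9, 10, 11} → MAX(price + seats)=788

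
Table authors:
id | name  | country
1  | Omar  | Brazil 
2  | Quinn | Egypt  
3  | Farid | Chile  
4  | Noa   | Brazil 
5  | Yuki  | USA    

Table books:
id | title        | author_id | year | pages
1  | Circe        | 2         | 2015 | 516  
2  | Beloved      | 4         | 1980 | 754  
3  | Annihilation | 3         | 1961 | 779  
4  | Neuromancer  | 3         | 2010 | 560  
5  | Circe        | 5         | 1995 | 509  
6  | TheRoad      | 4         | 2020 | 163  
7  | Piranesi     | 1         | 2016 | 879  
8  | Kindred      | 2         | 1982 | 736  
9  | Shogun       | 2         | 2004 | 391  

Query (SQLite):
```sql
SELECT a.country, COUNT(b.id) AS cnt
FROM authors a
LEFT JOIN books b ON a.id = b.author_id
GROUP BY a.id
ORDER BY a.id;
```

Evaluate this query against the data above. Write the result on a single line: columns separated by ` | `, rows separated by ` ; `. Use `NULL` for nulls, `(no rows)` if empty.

Brazil | 1 ; Egypt | 3 ; Chile | 2 ; Brazil | 2 ; USA | 1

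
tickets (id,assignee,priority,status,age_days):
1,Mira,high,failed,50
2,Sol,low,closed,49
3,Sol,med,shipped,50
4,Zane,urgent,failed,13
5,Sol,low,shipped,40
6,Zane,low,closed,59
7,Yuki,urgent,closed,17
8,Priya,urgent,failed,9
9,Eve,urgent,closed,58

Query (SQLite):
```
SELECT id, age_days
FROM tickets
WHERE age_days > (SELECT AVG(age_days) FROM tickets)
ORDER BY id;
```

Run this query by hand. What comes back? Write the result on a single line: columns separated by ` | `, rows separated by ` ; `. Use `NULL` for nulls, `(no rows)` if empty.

1 | 50 ; 2 | 49 ; 3 | 50 ; 5 | 40 ; 6 | 59 ; 9 | 58

Scalar subquery: AVG(age_days) over all tickets rows = 38.333333 (≈; comparison uses full precision).
Keep rows where age_days > that value.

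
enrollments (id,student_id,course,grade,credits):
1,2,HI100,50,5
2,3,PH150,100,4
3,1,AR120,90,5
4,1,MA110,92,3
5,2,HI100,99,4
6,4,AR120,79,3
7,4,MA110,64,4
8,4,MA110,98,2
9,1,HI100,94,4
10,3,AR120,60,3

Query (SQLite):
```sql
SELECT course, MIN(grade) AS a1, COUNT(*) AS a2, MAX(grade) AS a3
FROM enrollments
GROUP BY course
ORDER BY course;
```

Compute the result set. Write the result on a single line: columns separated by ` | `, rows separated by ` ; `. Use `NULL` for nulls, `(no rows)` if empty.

Group enrollments by course.
Per group compute: MIN(grade), COUNT(*), MAX(grade).
  AR120: ids {3, 6, 10} → MIN(grade)=60, COUNT(*)=3, MAX(grade)=90
  HI100: ids {1, 5, 9} → MIN(grade)=50, COUNT(*)=3, MAX(grade)=99
  MA110: ids {4, 7, 8} → MIN(grade)=64, COUNT(*)=3, MAX(grade)=98
  PH150: ids {2} → MIN(grade)=100, COUNT(*)=1, MAX(grade)=100

AR120 | 60 | 3 | 90 ; HI100 | 50 | 3 | 99 ; MA110 | 64 | 3 | 98 ; PH150 | 100 | 1 | 100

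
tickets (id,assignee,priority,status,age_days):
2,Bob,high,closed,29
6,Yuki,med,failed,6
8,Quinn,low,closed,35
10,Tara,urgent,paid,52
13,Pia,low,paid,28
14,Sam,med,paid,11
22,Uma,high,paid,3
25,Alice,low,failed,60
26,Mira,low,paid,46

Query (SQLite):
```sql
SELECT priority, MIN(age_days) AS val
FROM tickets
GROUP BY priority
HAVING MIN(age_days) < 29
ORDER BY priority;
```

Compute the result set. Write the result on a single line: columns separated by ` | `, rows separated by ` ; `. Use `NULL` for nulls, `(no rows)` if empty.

Partition tickets by priority; compute MIN(age_days) within each group.
HAVING: keep groups where MIN(age_days) < 29.
  high: ids {2, 22} → MIN(age_days)=3
  low: ids {8, 13, 25, 26} → MIN(age_days)=28
  med: ids {6, 14} → MIN(age_days)=6
  urgent: ids {10} → MIN(age_days)=52

high | 3 ; low | 28 ; med | 6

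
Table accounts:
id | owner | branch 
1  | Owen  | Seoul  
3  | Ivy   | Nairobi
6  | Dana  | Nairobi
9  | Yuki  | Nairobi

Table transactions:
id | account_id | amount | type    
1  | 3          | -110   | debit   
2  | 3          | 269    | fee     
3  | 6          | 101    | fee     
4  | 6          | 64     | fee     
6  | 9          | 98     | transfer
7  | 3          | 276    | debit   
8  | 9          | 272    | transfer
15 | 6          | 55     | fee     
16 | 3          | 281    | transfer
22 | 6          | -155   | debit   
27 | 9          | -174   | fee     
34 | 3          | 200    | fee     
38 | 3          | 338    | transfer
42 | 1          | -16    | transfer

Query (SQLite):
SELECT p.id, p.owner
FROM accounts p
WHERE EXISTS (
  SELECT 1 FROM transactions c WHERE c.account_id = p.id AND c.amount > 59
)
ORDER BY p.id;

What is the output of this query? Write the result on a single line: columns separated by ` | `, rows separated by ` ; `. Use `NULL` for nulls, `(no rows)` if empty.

3 | Ivy ; 6 | Dana ; 9 | Yuki

For each accounts row, check whether any transactions with matching account_id has amount > 59.
Keep rows where that is true.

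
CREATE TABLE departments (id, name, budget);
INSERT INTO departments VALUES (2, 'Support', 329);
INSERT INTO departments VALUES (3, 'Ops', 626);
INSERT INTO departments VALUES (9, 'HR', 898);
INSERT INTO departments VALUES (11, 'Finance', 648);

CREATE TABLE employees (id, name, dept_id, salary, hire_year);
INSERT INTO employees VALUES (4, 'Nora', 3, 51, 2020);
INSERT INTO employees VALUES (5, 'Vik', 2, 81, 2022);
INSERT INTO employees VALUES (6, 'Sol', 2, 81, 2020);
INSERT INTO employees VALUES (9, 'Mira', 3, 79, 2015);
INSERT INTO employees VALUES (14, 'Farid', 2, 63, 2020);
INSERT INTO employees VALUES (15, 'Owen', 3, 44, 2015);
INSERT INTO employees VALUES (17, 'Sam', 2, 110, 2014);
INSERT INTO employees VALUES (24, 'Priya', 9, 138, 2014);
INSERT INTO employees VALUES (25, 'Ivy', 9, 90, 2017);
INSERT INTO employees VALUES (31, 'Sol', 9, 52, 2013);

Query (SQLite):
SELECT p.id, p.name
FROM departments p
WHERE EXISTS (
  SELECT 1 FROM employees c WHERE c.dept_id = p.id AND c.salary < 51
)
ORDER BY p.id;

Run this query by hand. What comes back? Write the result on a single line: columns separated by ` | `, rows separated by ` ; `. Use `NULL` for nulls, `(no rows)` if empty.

For each departments row, check whether any employees with matching dept_id has salary < 51.
Keep rows where that is true.

3 | Ops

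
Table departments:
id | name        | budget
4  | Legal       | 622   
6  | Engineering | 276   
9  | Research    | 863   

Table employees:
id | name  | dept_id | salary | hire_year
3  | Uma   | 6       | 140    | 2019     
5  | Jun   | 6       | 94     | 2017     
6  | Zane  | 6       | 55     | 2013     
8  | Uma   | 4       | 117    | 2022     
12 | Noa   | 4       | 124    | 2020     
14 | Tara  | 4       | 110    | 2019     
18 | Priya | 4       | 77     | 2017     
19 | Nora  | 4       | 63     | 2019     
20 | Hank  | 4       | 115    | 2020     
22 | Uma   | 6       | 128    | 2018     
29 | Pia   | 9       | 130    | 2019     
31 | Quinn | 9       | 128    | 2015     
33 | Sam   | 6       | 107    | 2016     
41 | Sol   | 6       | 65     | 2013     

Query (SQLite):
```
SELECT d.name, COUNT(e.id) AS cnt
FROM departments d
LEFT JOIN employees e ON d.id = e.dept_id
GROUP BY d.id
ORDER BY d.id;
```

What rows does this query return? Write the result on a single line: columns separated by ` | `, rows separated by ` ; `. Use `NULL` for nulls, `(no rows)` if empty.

Legal | 6 ; Engineering | 6 ; Research | 2

LEFT JOIN keeps every departments row; unmatched ones get NULL for employees columns.
Group by departments.id and compute COUNT(e.id). COUNT(col) of an all-NULL group is 0.
  4: ids {8, 12, 14, 18, 19, 20} → COUNT(e.id)=6
  6: ids {3, 5, 6, 22, 33, 41} → COUNT(e.id)=6
  9: ids {29, 31} → COUNT(e.id)=2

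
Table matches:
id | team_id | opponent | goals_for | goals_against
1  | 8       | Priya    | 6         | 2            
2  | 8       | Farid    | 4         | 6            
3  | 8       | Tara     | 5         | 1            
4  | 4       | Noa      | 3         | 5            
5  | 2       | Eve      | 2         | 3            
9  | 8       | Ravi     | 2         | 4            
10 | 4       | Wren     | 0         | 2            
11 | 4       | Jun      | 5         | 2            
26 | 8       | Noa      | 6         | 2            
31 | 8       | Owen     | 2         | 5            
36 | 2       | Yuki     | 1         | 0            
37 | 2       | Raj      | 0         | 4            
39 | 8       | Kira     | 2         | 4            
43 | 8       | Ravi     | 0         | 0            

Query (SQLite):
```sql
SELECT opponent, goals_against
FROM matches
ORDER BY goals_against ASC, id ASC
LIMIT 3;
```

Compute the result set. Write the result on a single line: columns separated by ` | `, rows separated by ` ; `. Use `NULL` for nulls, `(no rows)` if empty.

Sort by goals_against asc, tiebreak id asc: (0, id=36), (0, id=43), (1, id=3), (2, id=1), (2, id=10), (2, id=11) …. Take first 3.

Yuki | 0 ; Ravi | 0 ; Tara | 1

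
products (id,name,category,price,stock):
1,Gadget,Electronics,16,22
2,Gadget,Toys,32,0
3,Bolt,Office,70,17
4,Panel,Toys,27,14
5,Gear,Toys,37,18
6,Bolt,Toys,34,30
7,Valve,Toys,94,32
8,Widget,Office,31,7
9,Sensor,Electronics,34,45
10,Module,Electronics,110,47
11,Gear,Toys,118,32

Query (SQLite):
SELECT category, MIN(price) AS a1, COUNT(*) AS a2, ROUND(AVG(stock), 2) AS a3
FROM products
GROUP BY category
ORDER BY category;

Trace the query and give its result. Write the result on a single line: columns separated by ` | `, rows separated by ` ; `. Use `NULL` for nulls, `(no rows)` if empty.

Electronics | 16 | 3 | 38 ; Office | 31 | 2 | 12 ; Toys | 27 | 6 | 21

Group products by category.
Per group compute: MIN(price), COUNT(*), ROUND(AVG(stock), 2).
  Electronics: ids {1, 9, 10} → MIN(price)=16, COUNT(*)=3, ROUND(AVG(stock), 2)=38
  Office: ids {3, 8} → MIN(price)=31, COUNT(*)=2, ROUND(AVG(stock), 2)=12
  Toys: ids {2, 4, 5, 6, 7, 11} → MIN(price)=27, COUNT(*)=6, ROUND(AVG(stock), 2)=21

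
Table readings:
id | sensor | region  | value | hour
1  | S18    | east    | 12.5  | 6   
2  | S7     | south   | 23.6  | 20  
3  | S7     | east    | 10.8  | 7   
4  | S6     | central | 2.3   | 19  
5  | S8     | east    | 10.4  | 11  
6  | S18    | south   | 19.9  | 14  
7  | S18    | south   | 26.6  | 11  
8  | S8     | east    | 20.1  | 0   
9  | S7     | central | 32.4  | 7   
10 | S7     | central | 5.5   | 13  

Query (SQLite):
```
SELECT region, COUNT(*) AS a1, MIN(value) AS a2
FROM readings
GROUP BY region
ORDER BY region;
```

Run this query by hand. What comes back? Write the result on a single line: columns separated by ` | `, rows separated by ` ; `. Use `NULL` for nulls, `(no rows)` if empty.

central | 3 | 2.3 ; east | 4 | 10.4 ; south | 3 | 19.9

Group readings by region.
Per group compute: COUNT(*), MIN(value).
  central: ids {4, 9, 10} → COUNT(*)=3, MIN(value)=2.3
  east: ids {1, 3, 5, 8} → COUNT(*)=4, MIN(value)=10.4
  south: ids {2, 6, 7} → COUNT(*)=3, MIN(value)=19.9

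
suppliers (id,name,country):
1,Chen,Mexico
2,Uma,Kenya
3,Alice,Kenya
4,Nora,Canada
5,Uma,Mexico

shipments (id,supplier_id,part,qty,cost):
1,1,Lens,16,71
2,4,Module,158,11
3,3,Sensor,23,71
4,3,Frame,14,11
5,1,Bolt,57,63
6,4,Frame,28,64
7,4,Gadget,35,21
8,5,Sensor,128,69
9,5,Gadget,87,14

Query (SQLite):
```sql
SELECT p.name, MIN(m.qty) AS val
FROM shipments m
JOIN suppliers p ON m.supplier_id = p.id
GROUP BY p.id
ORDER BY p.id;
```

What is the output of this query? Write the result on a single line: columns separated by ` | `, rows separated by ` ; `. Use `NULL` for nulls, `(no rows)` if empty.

Join each shipments row to its suppliers via supplier_id.
Group joined rows by suppliers.id; compute MIN(m.qty) per group.
  1: ids {1, 5} → MIN(m.qty)=16
  3: ids {3, 4} → MIN(m.qty)=14
  4: ids {2, 6, 7} → MIN(m.qty)=28
  5: ids {8, 9} → MIN(m.qty)=87

Chen | 16 ; Alice | 14 ; Nora | 28 ; Uma | 87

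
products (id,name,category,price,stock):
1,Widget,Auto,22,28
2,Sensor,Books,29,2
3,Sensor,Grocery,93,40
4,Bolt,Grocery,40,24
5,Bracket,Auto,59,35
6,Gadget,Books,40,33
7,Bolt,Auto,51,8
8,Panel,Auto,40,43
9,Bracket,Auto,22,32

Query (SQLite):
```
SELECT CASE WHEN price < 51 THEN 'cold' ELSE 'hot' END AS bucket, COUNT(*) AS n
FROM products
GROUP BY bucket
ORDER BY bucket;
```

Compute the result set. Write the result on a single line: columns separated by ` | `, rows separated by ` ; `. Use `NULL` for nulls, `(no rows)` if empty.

Bucket rows by price < 51 → 'cold' else 'hot'; count each bucket.

cold | 6 ; hot | 3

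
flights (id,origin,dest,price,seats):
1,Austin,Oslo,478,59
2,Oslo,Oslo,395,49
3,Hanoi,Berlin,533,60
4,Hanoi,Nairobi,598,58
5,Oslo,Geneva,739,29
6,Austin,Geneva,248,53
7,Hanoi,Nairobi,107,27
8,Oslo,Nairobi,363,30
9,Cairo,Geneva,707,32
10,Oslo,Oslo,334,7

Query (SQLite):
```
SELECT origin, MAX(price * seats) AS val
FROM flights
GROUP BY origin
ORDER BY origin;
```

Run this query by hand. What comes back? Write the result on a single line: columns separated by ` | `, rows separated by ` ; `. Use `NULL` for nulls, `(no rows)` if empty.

Austin | 28202 ; Cairo | 22624 ; Hanoi | 34684 ; Oslo | 21431

For each row compute price * seats.
Group by origin; take MAX of the expression per group.
  Austin: ids {1, 6} → MAX(price * seats)=28202
  Cairo: ids {9} → MAX(price * seats)=22624
  Hanoi: ids {3, 4, 7} → MAX(price * seats)=34684
  Oslo: ids {2, 5, 8, 10} → MAX(price * seats)=21431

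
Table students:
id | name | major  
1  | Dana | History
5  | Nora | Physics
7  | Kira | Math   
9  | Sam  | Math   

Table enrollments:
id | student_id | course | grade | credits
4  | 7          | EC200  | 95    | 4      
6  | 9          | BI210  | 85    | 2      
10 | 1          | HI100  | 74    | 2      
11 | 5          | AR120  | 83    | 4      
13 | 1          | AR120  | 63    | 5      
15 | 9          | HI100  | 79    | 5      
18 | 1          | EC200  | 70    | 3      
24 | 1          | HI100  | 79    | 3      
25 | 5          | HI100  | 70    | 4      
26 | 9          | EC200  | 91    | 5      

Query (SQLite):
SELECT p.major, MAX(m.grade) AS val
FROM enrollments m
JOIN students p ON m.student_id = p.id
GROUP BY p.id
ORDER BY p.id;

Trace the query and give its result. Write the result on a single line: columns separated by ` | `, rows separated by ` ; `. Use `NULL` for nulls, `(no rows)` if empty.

History | 79 ; Physics | 83 ; Math | 95 ; Math | 91

Join each enrollments row to its students via student_id.
Group joined rows by students.id; compute MAX(m.grade) per group.
  1: ids {10, 13, 18, 24} → MAX(m.grade)=79
  5: ids {11, 25} → MAX(m.grade)=83
  7: ids {4} → MAX(m.grade)=95
  9: ids {6, 15, 26} → MAX(m.grade)=91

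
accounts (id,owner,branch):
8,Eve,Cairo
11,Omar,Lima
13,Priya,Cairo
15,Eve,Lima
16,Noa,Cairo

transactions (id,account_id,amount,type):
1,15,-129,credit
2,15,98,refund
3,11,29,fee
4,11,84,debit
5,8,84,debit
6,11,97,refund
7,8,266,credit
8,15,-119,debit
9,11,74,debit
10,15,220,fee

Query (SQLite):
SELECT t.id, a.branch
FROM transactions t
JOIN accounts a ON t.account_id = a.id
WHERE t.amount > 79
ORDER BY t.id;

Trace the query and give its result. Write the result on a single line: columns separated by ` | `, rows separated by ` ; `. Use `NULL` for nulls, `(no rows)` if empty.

2 | Lima ; 4 | Lima ; 5 | Cairo ; 6 | Lima ; 7 | Cairo ; 10 | Lima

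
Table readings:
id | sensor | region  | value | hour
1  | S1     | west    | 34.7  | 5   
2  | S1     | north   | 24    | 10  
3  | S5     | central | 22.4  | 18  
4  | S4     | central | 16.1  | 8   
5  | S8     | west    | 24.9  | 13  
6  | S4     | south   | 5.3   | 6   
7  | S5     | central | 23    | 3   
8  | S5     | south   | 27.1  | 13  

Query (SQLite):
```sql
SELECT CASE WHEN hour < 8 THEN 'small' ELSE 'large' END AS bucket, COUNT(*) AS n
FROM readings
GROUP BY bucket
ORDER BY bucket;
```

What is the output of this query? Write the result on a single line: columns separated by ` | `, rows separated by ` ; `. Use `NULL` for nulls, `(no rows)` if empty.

Bucket rows by hour < 8 → 'small' else 'large'; count each bucket.

large | 5 ; small | 3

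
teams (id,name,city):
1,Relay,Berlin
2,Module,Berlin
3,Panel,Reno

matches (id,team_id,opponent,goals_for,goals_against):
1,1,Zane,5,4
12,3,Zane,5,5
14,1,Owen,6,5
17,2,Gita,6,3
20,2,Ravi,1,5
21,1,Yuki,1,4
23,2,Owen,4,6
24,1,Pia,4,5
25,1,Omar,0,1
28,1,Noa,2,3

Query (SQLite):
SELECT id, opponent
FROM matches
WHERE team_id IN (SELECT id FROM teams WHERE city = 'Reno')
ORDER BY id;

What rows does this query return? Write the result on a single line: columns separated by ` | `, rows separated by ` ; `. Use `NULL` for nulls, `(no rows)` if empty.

12 | Zane

Inner query: teams.id where city = 'Reno'.
Outer: keep matches rows whose team_id is in that set.
Inner query → {3}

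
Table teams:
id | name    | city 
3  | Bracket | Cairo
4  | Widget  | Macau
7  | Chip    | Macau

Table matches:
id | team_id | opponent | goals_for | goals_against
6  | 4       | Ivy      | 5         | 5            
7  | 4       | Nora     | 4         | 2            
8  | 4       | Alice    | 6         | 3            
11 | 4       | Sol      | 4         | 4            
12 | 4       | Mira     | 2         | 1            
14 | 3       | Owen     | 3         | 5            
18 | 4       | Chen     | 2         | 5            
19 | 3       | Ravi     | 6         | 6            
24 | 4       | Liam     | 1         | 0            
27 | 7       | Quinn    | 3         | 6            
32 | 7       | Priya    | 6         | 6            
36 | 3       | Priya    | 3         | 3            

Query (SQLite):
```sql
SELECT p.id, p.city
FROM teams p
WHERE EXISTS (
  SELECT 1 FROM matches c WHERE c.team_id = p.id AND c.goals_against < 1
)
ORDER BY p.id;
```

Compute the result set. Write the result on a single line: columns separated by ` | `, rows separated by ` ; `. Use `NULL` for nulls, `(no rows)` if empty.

4 | Macau

For each teams row, check whether any matches with matching team_id has goals_against < 1.
Keep rows where that is true.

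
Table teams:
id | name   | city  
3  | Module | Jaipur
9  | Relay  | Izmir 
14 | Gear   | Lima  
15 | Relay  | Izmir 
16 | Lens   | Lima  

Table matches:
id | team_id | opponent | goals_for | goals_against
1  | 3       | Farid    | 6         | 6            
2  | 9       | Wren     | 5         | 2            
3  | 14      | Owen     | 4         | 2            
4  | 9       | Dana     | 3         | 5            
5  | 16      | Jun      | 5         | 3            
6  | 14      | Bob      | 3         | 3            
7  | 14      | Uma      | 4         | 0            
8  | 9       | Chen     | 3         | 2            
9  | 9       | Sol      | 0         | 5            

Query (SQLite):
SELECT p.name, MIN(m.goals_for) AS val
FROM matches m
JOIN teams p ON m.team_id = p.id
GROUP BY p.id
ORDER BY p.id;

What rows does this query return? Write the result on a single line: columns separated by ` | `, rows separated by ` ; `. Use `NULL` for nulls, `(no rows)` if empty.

Join each matches row to its teams via team_id.
Group joined rows by teams.id; compute MIN(m.goals_for) per group.
  3: ids {1} → MIN(m.goals_for)=6
  9: ids {2, 4, 8, 9} → MIN(m.goals_for)=0
  14: ids {3, 6, 7} → MIN(m.goals_for)=3
  16: ids {5} → MIN(m.goals_for)=5

Module | 6 ; Relay | 0 ; Gear | 3 ; Lens | 5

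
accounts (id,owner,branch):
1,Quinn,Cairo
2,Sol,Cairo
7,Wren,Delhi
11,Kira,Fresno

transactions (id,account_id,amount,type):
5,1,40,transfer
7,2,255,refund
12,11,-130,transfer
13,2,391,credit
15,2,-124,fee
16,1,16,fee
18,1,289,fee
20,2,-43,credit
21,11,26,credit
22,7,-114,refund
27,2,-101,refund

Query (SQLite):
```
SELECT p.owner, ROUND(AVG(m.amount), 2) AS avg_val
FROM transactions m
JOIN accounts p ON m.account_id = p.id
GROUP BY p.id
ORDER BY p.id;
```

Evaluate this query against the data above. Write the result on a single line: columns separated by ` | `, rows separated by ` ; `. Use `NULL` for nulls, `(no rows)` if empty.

Quinn | 115 ; Sol | 75.6 ; Wren | -114 ; Kira | -52

Join each transactions row to its accounts via account_id.
Group joined rows by accounts.id; compute ROUND(AVG(m.amount), 2) per group.
  1: ids {5, 16, 18} → ROUND(AVG(m.amount), 2)=115
  2: ids {7, 13, 15, 20, 27} → ROUND(AVG(m.amount), 2)=75.6
  7: ids {22} → ROUND(AVG(m.amount), 2)=-114
  11: ids {12, 21} → ROUND(AVG(m.amount), 2)=-52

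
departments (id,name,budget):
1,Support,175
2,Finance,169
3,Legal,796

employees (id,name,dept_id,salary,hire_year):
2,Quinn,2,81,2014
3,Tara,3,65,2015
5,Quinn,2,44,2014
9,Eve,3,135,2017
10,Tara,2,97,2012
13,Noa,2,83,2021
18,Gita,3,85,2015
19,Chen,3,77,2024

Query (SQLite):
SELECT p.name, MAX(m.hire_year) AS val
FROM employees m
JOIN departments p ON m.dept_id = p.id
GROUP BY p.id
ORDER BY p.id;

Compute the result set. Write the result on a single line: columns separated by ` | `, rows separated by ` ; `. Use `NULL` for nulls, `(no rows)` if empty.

Join each employees row to its departments via dept_id.
Group joined rows by departments.id; compute MAX(m.hire_year) per group.
  2: ids {2, 5, 10, 13} → MAX(m.hire_year)=2021
  3: ids {3, 9, 18, 19} → MAX(m.hire_year)=2024

Finance | 2021 ; Legal | 2024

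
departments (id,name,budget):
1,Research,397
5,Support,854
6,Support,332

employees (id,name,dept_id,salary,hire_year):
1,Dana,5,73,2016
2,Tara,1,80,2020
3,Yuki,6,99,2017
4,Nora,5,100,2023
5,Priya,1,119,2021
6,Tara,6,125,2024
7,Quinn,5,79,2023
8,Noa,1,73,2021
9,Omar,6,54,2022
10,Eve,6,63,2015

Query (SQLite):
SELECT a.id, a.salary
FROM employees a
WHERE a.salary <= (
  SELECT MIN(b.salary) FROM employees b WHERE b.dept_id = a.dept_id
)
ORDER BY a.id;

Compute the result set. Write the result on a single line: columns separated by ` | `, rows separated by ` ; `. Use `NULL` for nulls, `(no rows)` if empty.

For each employees row a, compute MIN(salary) over rows sharing a.dept_id.
Keep row a if a.salary <= that per-group MIN.
  dept_id=1: MIN(salary) = 73
  dept_id=5: MIN(salary) = 73
  dept_id=6: MIN(salary) = 54

1 | 73 ; 8 | 73 ; 9 | 54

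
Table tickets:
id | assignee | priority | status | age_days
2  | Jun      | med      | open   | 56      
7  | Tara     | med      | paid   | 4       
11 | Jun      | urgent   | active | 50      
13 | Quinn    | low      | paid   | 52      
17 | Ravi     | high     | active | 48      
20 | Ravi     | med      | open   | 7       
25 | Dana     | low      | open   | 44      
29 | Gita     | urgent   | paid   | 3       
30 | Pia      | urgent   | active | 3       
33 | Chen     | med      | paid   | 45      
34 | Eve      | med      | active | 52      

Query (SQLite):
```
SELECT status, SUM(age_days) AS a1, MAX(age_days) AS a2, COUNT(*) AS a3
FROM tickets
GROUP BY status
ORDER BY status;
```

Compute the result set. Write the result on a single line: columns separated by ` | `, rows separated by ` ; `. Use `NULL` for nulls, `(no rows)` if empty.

Group tickets by status.
Per group compute: SUM(age_days), MAX(age_days), COUNT(*).
  active: ids {11, 17, 30, 34} → SUM(age_days)=153, MAX(age_days)=52, COUNT(*)=4
  open: ids {2, 20, 25} → SUM(age_days)=107, MAX(age_days)=56, COUNT(*)=3
  paid: ids {7, 13, 29, 33} → SUM(age_days)=104, MAX(age_days)=52, COUNT(*)=4

active | 153 | 52 | 4 ; open | 107 | 56 | 3 ; paid | 104 | 52 | 4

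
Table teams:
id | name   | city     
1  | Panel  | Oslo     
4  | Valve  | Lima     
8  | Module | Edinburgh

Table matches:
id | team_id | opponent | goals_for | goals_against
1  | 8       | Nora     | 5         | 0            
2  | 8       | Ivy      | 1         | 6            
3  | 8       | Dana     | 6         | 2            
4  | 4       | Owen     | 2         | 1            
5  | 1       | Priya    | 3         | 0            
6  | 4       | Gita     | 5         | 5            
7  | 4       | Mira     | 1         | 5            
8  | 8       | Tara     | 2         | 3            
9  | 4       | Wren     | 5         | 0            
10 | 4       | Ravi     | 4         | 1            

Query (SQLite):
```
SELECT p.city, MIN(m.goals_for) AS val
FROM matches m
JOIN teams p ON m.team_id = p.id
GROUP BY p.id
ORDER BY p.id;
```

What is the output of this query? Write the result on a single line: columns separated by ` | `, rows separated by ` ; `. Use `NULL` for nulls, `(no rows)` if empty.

Join each matches row to its teams via team_id.
Group joined rows by teams.id; compute MIN(m.goals_for) per group.
  1: ids {5} → MIN(m.goals_for)=3
  4: ids {4, 6, 7, 9, 10} → MIN(m.goals_for)=1
  8: ids {1, 2, 3, 8} → MIN(m.goals_for)=1

Oslo | 3 ; Lima | 1 ; Edinburgh | 1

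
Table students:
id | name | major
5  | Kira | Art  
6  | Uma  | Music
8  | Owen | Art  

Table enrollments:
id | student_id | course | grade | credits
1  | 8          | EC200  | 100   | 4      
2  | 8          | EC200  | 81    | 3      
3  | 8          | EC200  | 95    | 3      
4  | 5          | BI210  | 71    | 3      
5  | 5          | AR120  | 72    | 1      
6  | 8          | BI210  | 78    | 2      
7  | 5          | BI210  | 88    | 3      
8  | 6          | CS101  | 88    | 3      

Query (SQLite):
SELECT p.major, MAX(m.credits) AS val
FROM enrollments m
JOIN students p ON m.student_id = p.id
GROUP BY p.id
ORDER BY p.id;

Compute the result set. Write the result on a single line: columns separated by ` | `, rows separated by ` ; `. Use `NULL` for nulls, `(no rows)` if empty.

Art | 3 ; Music | 3 ; Art | 4

Join each enrollments row to its students via student_id.
Group joined rows by students.id; compute MAX(m.credits) per group.
  5: ids {4, 5, 7} → MAX(m.credits)=3
  6: ids {8} → MAX(m.credits)=3
  8: ids {1, 2, 3, 6} → MAX(m.credits)=4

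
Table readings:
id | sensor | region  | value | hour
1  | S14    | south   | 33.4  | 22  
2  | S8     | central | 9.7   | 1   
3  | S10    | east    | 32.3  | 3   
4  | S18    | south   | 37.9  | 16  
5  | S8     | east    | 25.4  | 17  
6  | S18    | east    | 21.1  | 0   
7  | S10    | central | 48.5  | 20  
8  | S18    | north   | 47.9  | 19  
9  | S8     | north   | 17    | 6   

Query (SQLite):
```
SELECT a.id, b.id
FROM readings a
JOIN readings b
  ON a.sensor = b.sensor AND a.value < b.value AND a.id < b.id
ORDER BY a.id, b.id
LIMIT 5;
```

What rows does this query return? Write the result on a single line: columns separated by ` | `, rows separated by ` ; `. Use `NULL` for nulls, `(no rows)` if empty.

Pairs (a,b) with same sensor, a.value < b.value, a.id < b.id.
sensor groups: S10:{3,7} S14:{1} S18:{4,6,8} S8:{2,5,9}
Ordered by (a.id, b.id); first 5.

2 | 5 ; 2 | 9 ; 3 | 7 ; 4 | 8 ; 6 | 8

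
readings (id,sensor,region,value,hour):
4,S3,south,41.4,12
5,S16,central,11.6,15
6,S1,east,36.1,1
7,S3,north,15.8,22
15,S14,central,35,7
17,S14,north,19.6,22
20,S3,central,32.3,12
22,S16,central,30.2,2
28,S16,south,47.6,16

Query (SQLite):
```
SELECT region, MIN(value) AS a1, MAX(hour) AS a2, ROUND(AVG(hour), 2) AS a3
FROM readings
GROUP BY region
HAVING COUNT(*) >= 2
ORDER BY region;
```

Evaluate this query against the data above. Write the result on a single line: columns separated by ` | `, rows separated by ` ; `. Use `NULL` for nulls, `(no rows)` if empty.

Group readings by region.
Per group compute: MIN(value), MAX(hour), ROUND(AVG(hour), 2).
HAVING: drop groups with fewer than 2 rows.
  central: ids {5, 15, 20, 22} → MIN(value)=11.6, MAX(hour)=15, ROUND(AVG(hour), 2)=9
  east: ids {6} → MIN(value)=36.1, MAX(hour)=1, ROUND(AVG(hour), 2)=1
  north: ids {7, 17} → MIN(value)=15.8, MAX(hour)=22, ROUND(AVG(hour), 2)=22
  south: ids {4, 28} → MIN(value)=41.4, MAX(hour)=16, ROUND(AVG(hour), 2)=14

central | 11.6 | 15 | 9 ; north | 15.8 | 22 | 22 ; south | 41.4 | 16 | 14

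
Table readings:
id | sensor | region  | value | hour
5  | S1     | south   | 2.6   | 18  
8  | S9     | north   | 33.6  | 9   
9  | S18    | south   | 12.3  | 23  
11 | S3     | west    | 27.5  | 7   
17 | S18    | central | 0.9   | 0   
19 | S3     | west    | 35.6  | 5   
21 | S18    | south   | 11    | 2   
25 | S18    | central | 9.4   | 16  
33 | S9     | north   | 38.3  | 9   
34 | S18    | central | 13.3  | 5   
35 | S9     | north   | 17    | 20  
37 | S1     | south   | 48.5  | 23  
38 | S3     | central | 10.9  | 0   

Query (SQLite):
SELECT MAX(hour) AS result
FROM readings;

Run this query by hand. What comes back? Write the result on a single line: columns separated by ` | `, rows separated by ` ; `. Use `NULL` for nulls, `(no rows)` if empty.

23

All hour values: [18, 9, 23, 7, 0, 5, 2, 16, 9, 5, 20, 23, 0].
MAX of non-NULL values = 23.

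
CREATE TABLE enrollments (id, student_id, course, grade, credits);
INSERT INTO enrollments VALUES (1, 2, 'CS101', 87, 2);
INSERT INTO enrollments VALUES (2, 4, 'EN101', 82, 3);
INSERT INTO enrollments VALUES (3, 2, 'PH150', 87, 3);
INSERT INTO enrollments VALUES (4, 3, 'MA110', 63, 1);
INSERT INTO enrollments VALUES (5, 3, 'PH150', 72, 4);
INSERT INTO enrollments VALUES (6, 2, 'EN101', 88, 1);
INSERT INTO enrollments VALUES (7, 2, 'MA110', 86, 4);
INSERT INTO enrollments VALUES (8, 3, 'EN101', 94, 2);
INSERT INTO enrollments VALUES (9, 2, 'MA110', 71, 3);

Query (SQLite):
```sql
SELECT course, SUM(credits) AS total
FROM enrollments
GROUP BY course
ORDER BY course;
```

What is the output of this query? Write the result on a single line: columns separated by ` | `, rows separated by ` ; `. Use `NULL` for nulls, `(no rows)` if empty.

CS101 | 2 ; EN101 | 6 ; MA110 | 8 ; PH150 | 7

Partition enrollments by course; compute SUM(credits) within each group.
  CS101: ids {1} → SUM(credits)=2
  EN101: ids {2, 6, 8} → SUM(credits)=6
  MA110: ids {4, 7, 9} → SUM(credits)=8
  PH150: ids {3, 5} → SUM(credits)=7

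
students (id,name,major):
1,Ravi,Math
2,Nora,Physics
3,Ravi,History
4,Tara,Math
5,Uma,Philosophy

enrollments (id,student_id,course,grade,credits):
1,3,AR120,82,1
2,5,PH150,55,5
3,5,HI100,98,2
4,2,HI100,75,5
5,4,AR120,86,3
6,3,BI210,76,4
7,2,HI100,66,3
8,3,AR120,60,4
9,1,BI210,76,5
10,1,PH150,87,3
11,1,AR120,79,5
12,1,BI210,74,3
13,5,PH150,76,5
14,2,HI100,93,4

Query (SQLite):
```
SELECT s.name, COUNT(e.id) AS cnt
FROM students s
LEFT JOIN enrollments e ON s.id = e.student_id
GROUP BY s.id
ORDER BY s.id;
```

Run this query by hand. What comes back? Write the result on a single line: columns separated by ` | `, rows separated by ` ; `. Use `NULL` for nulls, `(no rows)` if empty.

Ravi | 4 ; Nora | 3 ; Ravi | 3 ; Tara | 1 ; Uma | 3

LEFT JOIN keeps every students row; unmatched ones get NULL for enrollments columns.
Group by students.id and compute COUNT(e.id). COUNT(col) of an all-NULL group is 0.
  1: ids {9, 10, 11, 12} → COUNT(e.id)=4
  2: ids {4, 7, 14} → COUNT(e.id)=3
  3: ids {1, 6, 8} → COUNT(e.id)=3
  4: ids {5} → COUNT(e.id)=1
  5: ids {2, 3, 13} → COUNT(e.id)=3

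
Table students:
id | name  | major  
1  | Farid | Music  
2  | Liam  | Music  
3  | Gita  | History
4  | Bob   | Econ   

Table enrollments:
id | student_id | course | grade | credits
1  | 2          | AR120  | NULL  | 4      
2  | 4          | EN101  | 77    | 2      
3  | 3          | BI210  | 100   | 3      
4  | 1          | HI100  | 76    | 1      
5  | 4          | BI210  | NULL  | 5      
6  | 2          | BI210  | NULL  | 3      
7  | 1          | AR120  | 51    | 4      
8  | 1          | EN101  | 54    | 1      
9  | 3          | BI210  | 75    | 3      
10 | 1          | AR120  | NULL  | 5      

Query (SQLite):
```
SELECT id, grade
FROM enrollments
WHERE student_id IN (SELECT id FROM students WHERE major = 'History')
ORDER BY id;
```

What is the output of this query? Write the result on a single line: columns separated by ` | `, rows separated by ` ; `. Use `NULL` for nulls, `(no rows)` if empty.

3 | 100 ; 9 | 75

Inner query: students.id where major = 'History'.
Outer: keep enrollments rows whose student_id is in that set.
Inner query → {3}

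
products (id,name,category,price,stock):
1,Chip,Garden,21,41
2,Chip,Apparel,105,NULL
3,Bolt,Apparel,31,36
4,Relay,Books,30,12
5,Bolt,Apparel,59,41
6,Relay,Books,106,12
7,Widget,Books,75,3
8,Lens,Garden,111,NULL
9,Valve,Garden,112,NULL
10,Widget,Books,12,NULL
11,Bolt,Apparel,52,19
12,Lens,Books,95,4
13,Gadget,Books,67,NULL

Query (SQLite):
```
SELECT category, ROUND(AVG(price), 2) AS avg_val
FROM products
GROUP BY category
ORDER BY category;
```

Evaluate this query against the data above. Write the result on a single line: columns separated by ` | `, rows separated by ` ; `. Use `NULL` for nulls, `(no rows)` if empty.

Apparel | 61.75 ; Books | 64.17 ; Garden | 81.33

Partition products by category; compute ROUND(AVG(price), 2) within each group.
  Apparel: ids {2, 3, 5, 11} → ROUND(AVG(price), 2)=61.75
  Books: ids {4, 6, 7, 10, 12, 13} → ROUND(AVG(price), 2)=64.17
  Garden: ids {1, 8, 9} → ROUND(AVG(price), 2)=81.33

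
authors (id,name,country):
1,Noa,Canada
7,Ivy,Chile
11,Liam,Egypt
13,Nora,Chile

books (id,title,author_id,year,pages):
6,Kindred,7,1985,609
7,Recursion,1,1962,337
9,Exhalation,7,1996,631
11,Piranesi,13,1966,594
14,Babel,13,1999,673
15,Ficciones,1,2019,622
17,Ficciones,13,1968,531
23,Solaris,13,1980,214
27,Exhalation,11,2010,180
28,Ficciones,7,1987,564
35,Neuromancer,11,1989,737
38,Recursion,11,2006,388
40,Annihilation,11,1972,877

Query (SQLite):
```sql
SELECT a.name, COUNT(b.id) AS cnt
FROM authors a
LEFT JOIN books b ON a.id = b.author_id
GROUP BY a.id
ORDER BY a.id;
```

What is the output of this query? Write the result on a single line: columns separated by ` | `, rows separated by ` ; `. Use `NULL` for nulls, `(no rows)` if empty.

Noa | 2 ; Ivy | 3 ; Liam | 4 ; Nora | 4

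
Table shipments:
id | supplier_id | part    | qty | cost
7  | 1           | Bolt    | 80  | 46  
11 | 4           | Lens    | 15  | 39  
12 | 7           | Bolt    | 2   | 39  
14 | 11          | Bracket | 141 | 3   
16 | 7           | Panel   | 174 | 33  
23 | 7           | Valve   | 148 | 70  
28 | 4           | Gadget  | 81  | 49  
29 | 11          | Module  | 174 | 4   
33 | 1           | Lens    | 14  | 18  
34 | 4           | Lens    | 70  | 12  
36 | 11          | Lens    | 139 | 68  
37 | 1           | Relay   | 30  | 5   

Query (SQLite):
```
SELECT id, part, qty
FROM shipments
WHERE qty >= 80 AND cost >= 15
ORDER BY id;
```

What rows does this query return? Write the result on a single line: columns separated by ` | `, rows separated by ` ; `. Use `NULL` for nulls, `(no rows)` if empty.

qty >= 80: ids {7, 14, 16, 23, 28, 29, 36}
cost >= 15: ids {7, 11, 12, 16, 23, 28, 33, 36}
Combine with AND.

7 | Bolt | 80 ; 16 | Panel | 174 ; 23 | Valve | 148 ; 28 | Gadget | 81 ; 36 | Lens | 139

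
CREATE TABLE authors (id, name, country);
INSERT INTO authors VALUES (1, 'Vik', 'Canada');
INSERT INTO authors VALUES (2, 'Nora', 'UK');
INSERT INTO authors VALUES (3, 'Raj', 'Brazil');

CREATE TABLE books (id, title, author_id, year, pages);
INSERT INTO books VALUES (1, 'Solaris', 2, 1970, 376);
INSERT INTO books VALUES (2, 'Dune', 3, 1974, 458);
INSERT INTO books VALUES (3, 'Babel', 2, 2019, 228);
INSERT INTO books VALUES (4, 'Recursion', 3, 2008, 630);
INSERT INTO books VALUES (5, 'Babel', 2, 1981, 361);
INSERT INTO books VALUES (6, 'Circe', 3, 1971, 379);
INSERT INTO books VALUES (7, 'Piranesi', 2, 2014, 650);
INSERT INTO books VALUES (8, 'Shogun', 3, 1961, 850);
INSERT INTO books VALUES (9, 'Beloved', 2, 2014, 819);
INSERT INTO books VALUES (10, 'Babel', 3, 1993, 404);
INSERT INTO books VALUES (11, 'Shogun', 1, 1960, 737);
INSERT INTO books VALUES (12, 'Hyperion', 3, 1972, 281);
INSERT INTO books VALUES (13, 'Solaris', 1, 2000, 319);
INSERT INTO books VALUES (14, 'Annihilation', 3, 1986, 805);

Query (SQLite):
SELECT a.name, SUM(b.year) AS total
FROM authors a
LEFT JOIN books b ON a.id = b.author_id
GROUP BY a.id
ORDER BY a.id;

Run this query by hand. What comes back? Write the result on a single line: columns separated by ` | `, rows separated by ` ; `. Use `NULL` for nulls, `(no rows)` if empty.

Vik | 3960 ; Nora | 9998 ; Raj | 13865

LEFT JOIN keeps every authors row; unmatched ones get NULL for books columns.
Group by authors.id and compute SUM(b.year). SUM over an all-NULL group is NULL.
  1: ids {11, 13} → SUM(b.year)=3960
  2: ids {1, 3, 5, 7, 9} → SUM(b.year)=9998
  3: ids {2, 4, 6, 8, 10, 12, 14} → SUM(b.year)=13865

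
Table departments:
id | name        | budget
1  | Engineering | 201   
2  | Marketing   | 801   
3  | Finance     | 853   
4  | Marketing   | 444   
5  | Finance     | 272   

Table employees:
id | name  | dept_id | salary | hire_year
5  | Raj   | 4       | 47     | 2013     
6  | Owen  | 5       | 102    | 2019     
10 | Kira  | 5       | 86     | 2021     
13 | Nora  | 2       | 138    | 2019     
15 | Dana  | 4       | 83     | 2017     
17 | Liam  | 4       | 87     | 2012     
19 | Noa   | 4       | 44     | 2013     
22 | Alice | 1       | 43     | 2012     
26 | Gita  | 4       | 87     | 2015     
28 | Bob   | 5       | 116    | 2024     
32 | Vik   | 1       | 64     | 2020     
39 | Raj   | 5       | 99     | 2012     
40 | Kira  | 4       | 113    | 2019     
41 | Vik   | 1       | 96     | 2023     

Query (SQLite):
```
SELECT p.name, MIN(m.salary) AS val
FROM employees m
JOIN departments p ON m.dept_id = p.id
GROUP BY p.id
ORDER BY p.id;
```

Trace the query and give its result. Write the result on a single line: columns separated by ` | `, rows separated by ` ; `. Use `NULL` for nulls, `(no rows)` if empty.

Join each employees row to its departments via dept_id.
Group joined rows by departments.id; compute MIN(m.salary) per group.
  1: ids {22, 32, 41} → MIN(m.salary)=43
  2: ids {13} → MIN(m.salary)=138
  4: ids {5, 15, 17, 19, 26, 40} → MIN(m.salary)=44
  5: ids {6, 10, 28, 39} → MIN(m.salary)=86

Engineering | 43 ; Marketing | 138 ; Marketing | 44 ; Finance | 86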